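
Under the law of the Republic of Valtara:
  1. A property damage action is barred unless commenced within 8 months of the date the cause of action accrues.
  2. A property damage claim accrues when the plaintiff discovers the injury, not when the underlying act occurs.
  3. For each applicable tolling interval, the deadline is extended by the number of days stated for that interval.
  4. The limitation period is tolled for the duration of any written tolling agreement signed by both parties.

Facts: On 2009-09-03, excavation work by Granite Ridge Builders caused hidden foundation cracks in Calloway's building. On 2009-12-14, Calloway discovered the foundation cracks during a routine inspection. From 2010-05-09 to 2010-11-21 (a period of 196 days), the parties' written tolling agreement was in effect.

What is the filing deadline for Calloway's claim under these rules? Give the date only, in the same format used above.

The claim did not accrue until Calloway discovered the injury on 2009-12-14; the 2009-09-03 act date does not start the clock under the stated rule.
8 months from 2009-12-14 is 2010-08-14.
Because the written tolling agreement ran from 2010-05-09 to 2010-11-21, the deadline is extended by 196 days to 2011-02-26.

2011-02-26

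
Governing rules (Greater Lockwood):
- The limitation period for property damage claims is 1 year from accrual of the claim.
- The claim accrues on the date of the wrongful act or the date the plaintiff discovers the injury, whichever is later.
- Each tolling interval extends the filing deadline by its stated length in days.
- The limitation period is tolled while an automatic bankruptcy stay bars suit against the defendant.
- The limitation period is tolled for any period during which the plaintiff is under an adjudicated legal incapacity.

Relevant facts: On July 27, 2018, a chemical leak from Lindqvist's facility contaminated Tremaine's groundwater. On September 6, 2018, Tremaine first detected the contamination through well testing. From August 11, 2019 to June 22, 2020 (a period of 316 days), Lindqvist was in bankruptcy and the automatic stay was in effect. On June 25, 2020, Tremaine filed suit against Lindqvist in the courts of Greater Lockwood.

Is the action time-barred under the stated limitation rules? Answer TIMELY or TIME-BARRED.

TIMELY

Because discovery on September 6, 2018 post-dates the July 27, 2018 act, accrual under the later-of rule falls on September 6, 2018.
1 year from September 6, 2018 is September 6, 2019.
The period was tolled for 316 days by the automatic bankruptcy stay (August 11, 2019 to June 22, 2020), pushing the deadline to July 18, 2020.
Filing on June 25, 2020 beat the July 18, 2020 deadline — the action is timely.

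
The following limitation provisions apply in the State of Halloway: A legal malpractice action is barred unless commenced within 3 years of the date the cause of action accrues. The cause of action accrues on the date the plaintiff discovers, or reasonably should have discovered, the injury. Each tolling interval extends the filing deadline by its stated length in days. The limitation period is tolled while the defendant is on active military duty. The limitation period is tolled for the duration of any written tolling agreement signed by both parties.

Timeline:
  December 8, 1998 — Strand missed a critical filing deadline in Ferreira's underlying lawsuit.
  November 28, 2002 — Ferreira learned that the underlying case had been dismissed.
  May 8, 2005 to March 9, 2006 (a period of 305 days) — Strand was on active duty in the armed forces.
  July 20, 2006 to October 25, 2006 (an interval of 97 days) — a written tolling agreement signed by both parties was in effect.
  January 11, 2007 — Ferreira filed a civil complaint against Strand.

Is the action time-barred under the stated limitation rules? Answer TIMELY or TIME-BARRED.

Under the discovery rule, the claim accrued on November 28, 2002, when Ferreira discovered the injury — not on the December 8, 1998 date of the underlying act.
The untolled deadline — 3 years after November 28, 2002 — is November 28, 2005.
Because the defendant's active military service ran from May 8, 2005 to March 9, 2006, the deadline is extended by 305 days to September 29, 2006.
Because the written tolling agreement ran from July 20, 2006 to October 25, 2006, the deadline is extended by 97 days to January 4, 2007.
Ferreira filed on January 11, 2007, after the January 4, 2007 deadline, so the action is time-barred.

TIME-BARRED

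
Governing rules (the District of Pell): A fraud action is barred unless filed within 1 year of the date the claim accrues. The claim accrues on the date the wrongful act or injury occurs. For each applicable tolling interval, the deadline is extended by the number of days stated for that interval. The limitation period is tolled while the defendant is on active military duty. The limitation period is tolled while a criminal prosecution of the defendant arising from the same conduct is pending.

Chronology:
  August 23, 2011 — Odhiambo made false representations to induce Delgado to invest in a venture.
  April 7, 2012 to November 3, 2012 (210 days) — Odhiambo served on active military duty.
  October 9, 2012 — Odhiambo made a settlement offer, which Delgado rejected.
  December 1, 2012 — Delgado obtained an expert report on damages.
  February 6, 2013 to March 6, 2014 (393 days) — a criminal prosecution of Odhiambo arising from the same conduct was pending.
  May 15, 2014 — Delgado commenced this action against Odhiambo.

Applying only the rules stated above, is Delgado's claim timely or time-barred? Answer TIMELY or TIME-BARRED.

TIME-BARRED

The claim accrued on August 23, 2011, when the wrongful act occurred.
1 year from August 23, 2011 is August 23, 2012.
Because the defendant's active military service ran from April 7, 2012 to November 3, 2012, the deadline is extended by 210 days to March 21, 2013.
The period was tolled for 393 days by the pending criminal prosecution (February 6, 2013 to March 6, 2014), pushing the deadline to April 18, 2014.
Nothing else in the chronology tolls or restarts the period.
Filing on May 15, 2014 missed the April 18, 2014 deadline — the action is time-barred.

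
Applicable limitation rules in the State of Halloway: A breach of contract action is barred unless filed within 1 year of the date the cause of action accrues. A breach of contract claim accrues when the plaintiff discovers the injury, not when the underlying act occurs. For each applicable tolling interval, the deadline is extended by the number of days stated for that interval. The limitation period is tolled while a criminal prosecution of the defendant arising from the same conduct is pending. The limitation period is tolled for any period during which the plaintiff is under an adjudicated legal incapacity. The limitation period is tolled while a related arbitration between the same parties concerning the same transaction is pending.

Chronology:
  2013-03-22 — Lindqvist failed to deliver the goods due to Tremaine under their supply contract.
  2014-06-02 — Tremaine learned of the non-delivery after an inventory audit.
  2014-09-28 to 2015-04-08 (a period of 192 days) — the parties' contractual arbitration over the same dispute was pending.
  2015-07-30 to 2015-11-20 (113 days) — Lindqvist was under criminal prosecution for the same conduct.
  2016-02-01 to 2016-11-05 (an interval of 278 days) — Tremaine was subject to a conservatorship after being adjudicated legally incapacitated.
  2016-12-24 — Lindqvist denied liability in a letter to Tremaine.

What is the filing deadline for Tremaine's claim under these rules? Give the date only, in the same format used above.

Under the discovery rule, the claim accrued on 2014-06-02, when Tremaine discovered the injury — not on the 2013-03-22 date of the underlying act.
Adding the 1 year base period to 2014-06-02 gives a deadline of 2015-06-02, before any tolling.
The pending related arbitration from 2014-09-28 to 2015-04-08 tolled the period for 192 days, extending the deadline to 2015-12-11.
The period was tolled for 113 days by the pending criminal prosecution (2015-07-30 to 2015-11-20), pushing the deadline to 2016-04-02.
The plaintiff's legal incapacity from 2016-02-01 to 2016-11-05 tolled the period for 278 days, extending the deadline to 2017-01-05.
None of the other events listed affects the running of the period under the stated rules.

2017-01-05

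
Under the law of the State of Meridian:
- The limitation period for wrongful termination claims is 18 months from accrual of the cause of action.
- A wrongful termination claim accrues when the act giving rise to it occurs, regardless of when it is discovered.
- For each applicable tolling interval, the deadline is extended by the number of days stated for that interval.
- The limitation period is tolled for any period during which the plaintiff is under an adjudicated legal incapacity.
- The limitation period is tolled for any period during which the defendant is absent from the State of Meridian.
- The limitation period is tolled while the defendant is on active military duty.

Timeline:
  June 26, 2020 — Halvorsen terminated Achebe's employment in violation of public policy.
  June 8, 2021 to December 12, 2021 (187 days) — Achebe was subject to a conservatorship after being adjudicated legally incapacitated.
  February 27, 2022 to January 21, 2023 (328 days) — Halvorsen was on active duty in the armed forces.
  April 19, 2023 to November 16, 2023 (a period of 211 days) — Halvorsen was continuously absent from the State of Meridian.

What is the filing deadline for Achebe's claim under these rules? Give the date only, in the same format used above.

The limitation period began to run on June 26, 2020.
Adding the 18 months base period to June 26, 2020 gives a deadline of December 26, 2021, before any tolling.
The plaintiff's legal incapacity from June 8, 2021 to December 12, 2021 tolled the period for 187 days, extending the deadline to July 1, 2022.
The defendant's active military service from February 27, 2022 to January 21, 2023 tolled the period for 328 days, extending the deadline to May 25, 2023.
The period was tolled for 211 days by the defendant's absence from the jurisdiction (April 19, 2023 to November 16, 2023), pushing the deadline to December 22, 2023.

December 22, 2023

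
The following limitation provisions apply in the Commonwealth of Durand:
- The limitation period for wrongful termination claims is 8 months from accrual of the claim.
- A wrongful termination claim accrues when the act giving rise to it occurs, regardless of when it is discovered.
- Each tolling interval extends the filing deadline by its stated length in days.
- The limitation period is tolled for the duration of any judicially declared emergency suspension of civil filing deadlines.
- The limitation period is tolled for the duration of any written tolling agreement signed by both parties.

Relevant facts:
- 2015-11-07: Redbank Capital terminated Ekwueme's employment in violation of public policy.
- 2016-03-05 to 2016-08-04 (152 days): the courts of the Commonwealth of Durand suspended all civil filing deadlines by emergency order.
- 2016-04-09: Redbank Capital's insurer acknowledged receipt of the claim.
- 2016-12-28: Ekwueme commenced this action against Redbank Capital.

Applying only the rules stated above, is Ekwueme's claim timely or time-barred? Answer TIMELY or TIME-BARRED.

The claim accrued on 2015-11-07, the date of the act.
The untolled deadline — 8 months after 2015-11-07 — is 2016-07-07.
The emergency suspension of filing deadlines from 2016-03-05 to 2016-08-04 tolled the period for 152 days, extending the deadline to 2016-12-06.
The other events in the timeline have no effect on the limitation period under the stated rules.
Filing on 2016-12-28 missed the 2016-12-06 deadline — the action is time-barred.

TIME-BARRED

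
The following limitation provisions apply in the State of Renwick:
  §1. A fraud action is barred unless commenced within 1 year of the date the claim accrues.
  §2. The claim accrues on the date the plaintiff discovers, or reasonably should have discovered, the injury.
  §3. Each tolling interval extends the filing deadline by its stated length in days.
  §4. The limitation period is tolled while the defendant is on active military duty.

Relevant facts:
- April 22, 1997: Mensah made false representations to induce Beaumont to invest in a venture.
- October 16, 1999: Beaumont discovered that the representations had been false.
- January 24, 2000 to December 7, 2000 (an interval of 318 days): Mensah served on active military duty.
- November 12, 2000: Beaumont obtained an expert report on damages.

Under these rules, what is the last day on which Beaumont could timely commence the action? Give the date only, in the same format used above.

August 30, 2001

Under the discovery rule, the claim accrued on October 16, 1999, when Beaumont discovered the injury — not on the April 22, 1997 date of the underlying act.
1 year from October 16, 1999 is October 16, 2000.
The defendant's active military service from January 24, 2000 to December 7, 2000 tolled the period for 318 days, extending the deadline to August 30, 2001.
The other events in the timeline have no effect on the limitation period under the stated rules.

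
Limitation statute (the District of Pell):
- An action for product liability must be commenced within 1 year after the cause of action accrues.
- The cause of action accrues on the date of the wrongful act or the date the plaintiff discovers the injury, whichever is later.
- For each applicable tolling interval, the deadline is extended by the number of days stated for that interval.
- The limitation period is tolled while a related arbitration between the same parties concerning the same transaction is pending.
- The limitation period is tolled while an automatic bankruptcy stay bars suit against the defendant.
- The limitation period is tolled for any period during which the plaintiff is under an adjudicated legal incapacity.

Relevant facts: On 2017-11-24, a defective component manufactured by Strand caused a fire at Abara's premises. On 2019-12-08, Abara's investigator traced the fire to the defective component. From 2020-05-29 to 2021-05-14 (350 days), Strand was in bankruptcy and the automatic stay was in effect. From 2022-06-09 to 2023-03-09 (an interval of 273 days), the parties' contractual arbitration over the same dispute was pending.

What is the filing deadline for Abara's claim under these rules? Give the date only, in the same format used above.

2021-11-23

The claim accrued on 2019-12-08 — the later of the 2017-11-24 act and the 2019-12-08 discovery.
Adding the 1 year base period to 2019-12-08 gives a deadline of 2020-12-08, before any tolling.
The automatic bankruptcy stay from 2020-05-29 to 2021-05-14 tolled the period for 350 days, extending the deadline to 2021-11-23.
The pending related arbitration starting 2022-06-09 came too late — the period had run on 2021-11-23 — and so does not extend the deadline.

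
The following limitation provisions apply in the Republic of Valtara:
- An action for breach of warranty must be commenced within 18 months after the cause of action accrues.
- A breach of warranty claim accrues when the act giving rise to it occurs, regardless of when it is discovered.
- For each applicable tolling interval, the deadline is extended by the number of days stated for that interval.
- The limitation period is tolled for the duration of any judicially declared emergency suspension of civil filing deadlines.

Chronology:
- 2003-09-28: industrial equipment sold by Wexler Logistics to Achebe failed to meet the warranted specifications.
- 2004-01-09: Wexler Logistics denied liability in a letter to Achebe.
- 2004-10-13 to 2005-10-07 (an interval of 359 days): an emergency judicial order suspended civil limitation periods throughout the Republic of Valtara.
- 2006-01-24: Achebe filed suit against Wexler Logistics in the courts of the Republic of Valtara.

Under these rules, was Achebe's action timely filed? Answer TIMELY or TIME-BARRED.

The claim accrued on 2003-09-28, when the wrongful act occurred.
The untolled deadline — 18 months after 2003-09-28 — is 2005-03-28.
Because the emergency suspension of filing deadlines ran from 2004-10-13 to 2005-10-07, the deadline is extended by 359 days to 2006-03-22.
The other events in the timeline have no effect on the limitation period under the stated rules.
Achebe filed on 2006-01-24, before the 2006-03-22 deadline, so the action is timely.

TIMELY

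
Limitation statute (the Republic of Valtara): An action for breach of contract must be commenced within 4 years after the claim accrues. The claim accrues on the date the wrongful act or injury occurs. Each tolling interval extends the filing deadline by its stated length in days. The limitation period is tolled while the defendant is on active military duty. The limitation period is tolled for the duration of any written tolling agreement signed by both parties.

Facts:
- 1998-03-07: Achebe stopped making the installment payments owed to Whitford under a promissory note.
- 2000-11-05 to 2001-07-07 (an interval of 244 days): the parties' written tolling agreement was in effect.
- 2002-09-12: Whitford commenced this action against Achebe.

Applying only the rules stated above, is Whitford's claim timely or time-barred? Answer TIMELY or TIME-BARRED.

TIMELY

The claim accrued on 1998-03-07, when the wrongful act occurred.
The untolled deadline — 4 years after 1998-03-07 — is 2002-03-07.
The written tolling agreement from 2000-11-05 to 2001-07-07 tolled the period for 244 days, extending the deadline to 2002-11-06.
Filing on 2002-09-12 beat the 2002-11-06 deadline — the action is timely.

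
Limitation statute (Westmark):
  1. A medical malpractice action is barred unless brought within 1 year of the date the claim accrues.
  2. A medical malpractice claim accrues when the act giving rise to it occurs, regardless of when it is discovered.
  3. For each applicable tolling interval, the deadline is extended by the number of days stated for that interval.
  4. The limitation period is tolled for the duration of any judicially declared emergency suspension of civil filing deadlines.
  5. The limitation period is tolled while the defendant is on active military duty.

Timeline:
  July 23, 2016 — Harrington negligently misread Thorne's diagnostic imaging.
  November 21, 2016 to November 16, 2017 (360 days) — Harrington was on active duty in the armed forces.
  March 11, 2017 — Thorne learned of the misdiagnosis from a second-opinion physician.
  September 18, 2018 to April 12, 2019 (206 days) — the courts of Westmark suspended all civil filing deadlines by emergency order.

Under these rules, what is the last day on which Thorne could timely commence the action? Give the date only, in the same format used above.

The claim accrued on July 23, 2016, when the wrongful act occurred; under the stated occurrence rule the March 11, 2017 discovery does not delay accrual.
1 year from July 23, 2016 is July 23, 2017.
Because the defendant's active military service ran from November 21, 2016 to November 16, 2017, the deadline is extended by 360 days to July 18, 2018.
By the time the emergency suspension of filing deadlines began on September 18, 2018, the limitation period had already expired on July 18, 2018; that interval cannot revive it.

July 18, 2018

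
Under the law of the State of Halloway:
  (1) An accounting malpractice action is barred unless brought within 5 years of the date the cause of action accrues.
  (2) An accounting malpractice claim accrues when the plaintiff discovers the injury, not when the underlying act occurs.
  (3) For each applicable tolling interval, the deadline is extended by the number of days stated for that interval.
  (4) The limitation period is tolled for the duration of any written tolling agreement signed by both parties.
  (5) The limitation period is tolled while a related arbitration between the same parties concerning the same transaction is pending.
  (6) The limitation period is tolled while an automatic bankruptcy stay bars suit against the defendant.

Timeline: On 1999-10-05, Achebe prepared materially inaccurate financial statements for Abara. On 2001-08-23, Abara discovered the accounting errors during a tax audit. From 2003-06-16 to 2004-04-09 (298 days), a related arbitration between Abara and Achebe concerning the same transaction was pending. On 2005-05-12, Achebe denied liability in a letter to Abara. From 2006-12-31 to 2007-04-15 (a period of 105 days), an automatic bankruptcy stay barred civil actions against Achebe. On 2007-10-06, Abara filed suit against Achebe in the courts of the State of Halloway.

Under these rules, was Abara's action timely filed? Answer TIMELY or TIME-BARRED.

Under the discovery rule, the claim accrued on 2001-08-23, when Abara discovered the injury — not on the 1999-10-05 date of the underlying act.
The untolled deadline — 5 years after 2001-08-23 — is 2006-08-23.
Because the pending related arbitration ran from 2003-06-16 to 2004-04-09, the deadline is extended by 298 days to 2007-06-17.
The automatic bankruptcy stay from 2006-12-31 to 2007-04-15 tolled the period for 105 days, extending the deadline to 2007-09-30.
Nothing else in the chronology tolls or restarts the period.
Abara filed on 2007-10-06, after the 2007-09-30 deadline, so the action is time-barred.

TIME-BARRED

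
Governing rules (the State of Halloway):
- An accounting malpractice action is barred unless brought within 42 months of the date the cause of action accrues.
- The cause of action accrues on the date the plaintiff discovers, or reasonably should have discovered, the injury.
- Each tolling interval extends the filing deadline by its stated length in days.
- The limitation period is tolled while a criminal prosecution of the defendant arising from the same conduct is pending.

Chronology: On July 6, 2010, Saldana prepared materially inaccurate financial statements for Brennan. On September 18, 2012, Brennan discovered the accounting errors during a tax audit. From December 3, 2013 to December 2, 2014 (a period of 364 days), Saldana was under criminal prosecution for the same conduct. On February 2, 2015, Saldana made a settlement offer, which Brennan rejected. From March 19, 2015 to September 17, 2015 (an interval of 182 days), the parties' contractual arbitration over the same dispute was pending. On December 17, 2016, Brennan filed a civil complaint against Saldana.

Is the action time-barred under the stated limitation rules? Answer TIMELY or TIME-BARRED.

Under the discovery rule, the claim accrued on September 18, 2012, when Brennan discovered the injury — not on the July 6, 2010 date of the underlying act.
42 months from September 18, 2012 is March 18, 2016.
The period was tolled for 364 days by the pending criminal prosecution (December 3, 2013 to December 2, 2014), pushing the deadline to March 17, 2017.
No stated provision tolls the period for a pending arbitration, so the interval from March 19, 2015 to September 17, 2015 has no effect on the deadline.
Nothing else in the chronology tolls or restarts the period.
Brennan filed on December 17, 2016, before the March 17, 2017 deadline, so the action is timely.

TIMELY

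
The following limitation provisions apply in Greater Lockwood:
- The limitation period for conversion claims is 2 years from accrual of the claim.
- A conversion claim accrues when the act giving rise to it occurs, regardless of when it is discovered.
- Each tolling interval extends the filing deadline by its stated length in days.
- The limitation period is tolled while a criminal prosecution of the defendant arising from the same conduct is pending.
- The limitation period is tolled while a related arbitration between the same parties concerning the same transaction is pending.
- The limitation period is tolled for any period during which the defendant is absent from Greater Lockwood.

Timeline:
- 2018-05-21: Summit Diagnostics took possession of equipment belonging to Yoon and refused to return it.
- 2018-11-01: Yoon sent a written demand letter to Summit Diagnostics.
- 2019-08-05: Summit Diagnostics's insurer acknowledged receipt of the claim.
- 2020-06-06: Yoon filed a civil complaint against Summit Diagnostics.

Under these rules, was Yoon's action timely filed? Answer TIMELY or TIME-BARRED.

TIME-BARRED

The limitation period began to run on 2018-05-21.
Adding the 2 years base period to 2018-05-21 gives a deadline of 2020-05-21, before any tolling.
Nothing else in the chronology tolls or restarts the period.
Yoon filed on 2020-06-06, after the 2020-05-21 deadline, so the action is time-barred.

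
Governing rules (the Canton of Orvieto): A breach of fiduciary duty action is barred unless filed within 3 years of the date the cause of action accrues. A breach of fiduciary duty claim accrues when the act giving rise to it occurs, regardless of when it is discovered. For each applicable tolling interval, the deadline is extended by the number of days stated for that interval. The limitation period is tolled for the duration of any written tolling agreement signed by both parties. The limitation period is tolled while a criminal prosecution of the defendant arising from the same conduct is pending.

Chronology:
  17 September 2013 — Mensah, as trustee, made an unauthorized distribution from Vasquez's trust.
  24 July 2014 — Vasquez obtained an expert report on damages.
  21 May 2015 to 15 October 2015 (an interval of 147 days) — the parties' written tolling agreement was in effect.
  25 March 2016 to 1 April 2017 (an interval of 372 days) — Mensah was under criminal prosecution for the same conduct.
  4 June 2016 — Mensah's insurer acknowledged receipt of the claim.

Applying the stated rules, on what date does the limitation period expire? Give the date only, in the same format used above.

18 February 2018

The claim accrued on 17 September 2013, when the wrongful act occurred.
Adding the 3 years base period to 17 September 2013 gives a deadline of 17 September 2016, before any tolling.
Because the written tolling agreement ran from 21 May 2015 to 15 October 2015, the deadline is extended by 147 days to 11 February 2017.
The pending criminal prosecution from 25 March 2016 to 1 April 2017 tolled the period for 372 days, extending the deadline to 18 February 2018.
Nothing else in the chronology tolls or restarts the period.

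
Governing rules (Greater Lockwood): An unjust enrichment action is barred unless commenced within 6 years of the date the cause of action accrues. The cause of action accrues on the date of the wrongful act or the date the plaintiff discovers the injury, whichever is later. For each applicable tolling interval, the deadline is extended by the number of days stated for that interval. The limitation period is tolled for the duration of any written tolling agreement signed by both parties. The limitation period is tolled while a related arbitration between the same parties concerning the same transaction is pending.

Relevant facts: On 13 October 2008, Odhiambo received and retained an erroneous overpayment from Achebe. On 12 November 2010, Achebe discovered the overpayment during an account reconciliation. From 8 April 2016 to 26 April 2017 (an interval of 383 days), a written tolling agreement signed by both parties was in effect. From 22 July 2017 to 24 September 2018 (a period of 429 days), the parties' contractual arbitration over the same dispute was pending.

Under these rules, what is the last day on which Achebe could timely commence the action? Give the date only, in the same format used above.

The claim accrued on 12 November 2010 — the later of the 13 October 2008 act and the 12 November 2010 discovery.
The untolled deadline — 6 years after 12 November 2010 — is 12 November 2016.
Because the written tolling agreement ran from 8 April 2016 to 26 April 2017, the deadline is extended by 383 days to 30 November 2017.
Because the pending related arbitration ran from 22 July 2017 to 24 September 2018, the deadline is extended by 429 days to 2 February 2019.

2 February 2019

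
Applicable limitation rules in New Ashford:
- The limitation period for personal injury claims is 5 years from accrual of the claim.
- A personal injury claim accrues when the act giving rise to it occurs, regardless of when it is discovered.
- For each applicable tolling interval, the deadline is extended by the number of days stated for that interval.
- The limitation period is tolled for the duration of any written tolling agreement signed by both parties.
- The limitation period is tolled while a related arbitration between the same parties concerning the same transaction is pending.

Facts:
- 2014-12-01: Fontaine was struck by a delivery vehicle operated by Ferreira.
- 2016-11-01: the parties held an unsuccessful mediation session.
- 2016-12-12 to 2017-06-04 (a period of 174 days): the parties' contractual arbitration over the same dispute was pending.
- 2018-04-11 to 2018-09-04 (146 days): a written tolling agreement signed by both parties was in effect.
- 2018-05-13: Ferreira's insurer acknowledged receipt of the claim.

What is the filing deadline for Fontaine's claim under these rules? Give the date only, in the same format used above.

2020-10-16

The claim accrued on 2014-12-01, when the wrongful act occurred.
The untolled deadline — 5 years after 2014-12-01 — is 2019-12-01.
The period was tolled for 174 days by the pending related arbitration (2016-12-12 to 2017-06-04), pushing the deadline to 2020-05-23.
The written tolling agreement from 2018-04-11 to 2018-09-04 tolled the period for 146 days, extending the deadline to 2020-10-16.
The other events in the timeline have no effect on the limitation period under the stated rules.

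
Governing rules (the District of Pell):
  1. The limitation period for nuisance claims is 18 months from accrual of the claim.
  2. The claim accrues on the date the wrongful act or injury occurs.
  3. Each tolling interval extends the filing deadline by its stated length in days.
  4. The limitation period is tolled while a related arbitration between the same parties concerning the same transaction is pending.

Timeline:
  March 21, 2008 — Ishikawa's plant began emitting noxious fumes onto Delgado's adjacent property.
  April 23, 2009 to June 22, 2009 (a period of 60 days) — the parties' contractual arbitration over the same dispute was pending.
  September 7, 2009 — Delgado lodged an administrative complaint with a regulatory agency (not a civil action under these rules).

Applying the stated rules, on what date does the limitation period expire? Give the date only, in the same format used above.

November 20, 2009

The claim accrued on March 21, 2008, the date of the act.
18 months from March 21, 2008 is September 21, 2009.
Because the pending related arbitration ran from April 23, 2009 to June 22, 2009, the deadline is extended by 60 days to November 20, 2009.
None of the other events listed affects the running of the period under the stated rules.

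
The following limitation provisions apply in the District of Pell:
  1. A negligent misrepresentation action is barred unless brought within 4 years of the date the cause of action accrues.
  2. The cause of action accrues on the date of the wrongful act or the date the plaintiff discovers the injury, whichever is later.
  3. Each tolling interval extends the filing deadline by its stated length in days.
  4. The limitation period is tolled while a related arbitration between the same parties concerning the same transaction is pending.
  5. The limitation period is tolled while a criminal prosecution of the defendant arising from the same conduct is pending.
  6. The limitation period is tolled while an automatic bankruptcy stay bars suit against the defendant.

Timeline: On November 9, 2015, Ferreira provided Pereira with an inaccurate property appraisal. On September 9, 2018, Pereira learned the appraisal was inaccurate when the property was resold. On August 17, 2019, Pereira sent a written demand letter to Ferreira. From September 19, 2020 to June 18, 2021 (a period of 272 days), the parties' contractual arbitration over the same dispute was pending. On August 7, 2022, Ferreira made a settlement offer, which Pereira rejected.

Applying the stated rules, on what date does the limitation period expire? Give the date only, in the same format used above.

The claim accrued on September 9, 2018 — the later of the November 9, 2015 act and the September 9, 2018 discovery.
Adding the 4 years base period to September 9, 2018 gives a deadline of September 9, 2022, before any tolling.
The period was tolled for 272 days by the pending related arbitration (September 19, 2020 to June 18, 2021), pushing the deadline to June 8, 2023.
Nothing else in the chronology tolls or restarts the period.

June 8, 2023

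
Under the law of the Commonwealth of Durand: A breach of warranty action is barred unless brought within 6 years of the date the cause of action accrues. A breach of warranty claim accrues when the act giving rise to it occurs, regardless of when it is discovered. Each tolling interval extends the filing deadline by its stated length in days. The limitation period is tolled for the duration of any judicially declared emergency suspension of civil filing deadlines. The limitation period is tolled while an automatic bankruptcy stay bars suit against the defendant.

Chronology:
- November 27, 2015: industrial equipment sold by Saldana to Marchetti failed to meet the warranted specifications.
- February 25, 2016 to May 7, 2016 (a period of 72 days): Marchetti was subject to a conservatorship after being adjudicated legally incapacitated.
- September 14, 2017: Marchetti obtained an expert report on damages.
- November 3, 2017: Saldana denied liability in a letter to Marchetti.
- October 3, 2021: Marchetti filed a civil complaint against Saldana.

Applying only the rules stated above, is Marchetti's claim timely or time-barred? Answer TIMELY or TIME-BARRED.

The limitation period began to run on November 27, 2015.
6 years from November 27, 2015 is November 27, 2021.
No stated provision tolls the period for the plaintiff's incapacity, so the interval from February 25, 2016 to May 7, 2016 has no effect on the deadline.
Nothing else in the chronology tolls or restarts the period.
Filing on October 3, 2021 beat the November 27, 2021 deadline — the action is timely.

TIMELY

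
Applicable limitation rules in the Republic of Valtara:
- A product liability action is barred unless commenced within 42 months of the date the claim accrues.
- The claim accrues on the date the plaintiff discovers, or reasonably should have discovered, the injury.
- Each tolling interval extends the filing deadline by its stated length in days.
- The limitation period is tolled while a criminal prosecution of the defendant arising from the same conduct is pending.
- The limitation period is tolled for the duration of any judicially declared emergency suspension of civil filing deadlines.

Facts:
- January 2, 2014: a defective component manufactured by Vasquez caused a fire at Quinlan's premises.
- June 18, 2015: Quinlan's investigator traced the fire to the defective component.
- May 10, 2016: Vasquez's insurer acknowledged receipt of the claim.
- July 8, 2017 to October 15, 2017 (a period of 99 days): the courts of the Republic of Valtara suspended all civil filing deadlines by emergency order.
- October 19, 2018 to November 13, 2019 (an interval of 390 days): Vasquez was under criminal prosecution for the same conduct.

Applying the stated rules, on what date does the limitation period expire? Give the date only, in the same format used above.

April 20, 2020

The claim did not accrue until Quinlan discovered the injury on June 18, 2015; the January 2, 2014 act date does not start the clock under the stated rule.
42 months from June 18, 2015 is December 18, 2018.
Because the emergency suspension of filing deadlines ran from July 8, 2017 to October 15, 2017, the deadline is extended by 99 days to March 27, 2019.
The pending criminal prosecution from October 19, 2018 to November 13, 2019 tolled the period for 390 days, extending the deadline to April 20, 2020.
None of the other events listed affects the running of the period under the stated rules.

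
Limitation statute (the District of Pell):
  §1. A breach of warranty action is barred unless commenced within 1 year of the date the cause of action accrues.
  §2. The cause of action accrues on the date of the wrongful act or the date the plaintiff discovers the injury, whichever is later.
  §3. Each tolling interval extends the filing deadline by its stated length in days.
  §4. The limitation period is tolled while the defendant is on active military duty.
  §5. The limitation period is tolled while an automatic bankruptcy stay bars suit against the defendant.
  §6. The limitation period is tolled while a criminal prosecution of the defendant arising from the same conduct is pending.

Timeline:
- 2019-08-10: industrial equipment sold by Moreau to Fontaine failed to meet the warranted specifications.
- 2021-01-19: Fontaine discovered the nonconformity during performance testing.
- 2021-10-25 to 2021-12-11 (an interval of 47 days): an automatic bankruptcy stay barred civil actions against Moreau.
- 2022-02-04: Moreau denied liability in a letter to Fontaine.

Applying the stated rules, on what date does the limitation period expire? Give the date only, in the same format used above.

2022-03-07

The claim accrued on 2021-01-19 — the later of the 2019-08-10 act and the 2021-01-19 discovery.
Adding the 1 year base period to 2021-01-19 gives a deadline of 2022-01-19, before any tolling.
Because the automatic bankruptcy stay ran from 2021-10-25 to 2021-12-11, the deadline is extended by 47 days to 2022-03-07.
None of the other events listed affects the running of the period under the stated rules.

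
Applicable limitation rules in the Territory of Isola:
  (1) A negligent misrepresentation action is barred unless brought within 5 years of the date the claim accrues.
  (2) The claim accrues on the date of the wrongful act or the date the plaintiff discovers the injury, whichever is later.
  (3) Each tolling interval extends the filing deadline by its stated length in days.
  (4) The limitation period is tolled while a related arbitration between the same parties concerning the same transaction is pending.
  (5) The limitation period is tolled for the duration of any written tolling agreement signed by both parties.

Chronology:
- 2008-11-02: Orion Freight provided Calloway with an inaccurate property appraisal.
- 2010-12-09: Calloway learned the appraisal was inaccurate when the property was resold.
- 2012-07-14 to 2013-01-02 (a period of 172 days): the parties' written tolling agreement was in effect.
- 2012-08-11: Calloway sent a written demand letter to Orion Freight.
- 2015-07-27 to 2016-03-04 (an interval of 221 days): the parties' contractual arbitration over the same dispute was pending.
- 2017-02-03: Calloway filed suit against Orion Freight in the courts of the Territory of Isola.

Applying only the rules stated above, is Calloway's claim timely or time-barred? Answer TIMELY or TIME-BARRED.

The claim accrued on 2010-12-09 — the later of the 2008-11-02 act and the 2010-12-09 discovery.
The untolled deadline — 5 years after 2010-12-09 — is 2015-12-09.
Because the written tolling agreement ran from 2012-07-14 to 2013-01-02, the deadline is extended by 172 days to 2016-05-29.
The period was tolled for 221 days by the pending related arbitration (2015-07-27 to 2016-03-04), pushing the deadline to 2017-01-05.
None of the other events listed affects the running of the period under the stated rules.
The 2017-02-03 filing falls after the 2017-01-05 deadline; the claim is time-barred.

TIME-BARRED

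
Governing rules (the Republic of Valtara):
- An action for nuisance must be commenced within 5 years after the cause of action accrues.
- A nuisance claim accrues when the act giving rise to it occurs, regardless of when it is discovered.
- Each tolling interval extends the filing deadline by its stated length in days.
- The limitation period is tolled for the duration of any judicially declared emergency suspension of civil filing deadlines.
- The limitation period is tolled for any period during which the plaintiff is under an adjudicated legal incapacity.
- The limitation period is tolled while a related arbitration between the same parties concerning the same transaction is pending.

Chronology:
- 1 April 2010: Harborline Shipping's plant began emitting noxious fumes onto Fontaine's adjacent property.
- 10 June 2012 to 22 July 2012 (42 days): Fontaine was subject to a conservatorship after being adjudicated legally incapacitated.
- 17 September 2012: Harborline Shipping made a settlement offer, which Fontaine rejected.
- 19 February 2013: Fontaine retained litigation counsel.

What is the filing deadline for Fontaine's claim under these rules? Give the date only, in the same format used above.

The cause of action accrued on 1 April 2010, the date of the act.
Adding the 5 years base period to 1 April 2010 gives a deadline of 1 April 2015, before any tolling.
The period was tolled for 42 days by the plaintiff's legal incapacity (10 June 2012 to 22 July 2012), pushing the deadline to 13 May 2015.
The other events in the timeline have no effect on the limitation period under the stated rules.

13 May 2015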